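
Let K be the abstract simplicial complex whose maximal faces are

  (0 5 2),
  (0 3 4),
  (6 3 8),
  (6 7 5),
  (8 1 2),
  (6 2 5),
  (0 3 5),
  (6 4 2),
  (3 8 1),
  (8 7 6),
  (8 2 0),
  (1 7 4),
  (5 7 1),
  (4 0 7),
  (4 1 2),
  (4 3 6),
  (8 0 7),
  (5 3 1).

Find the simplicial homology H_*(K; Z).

K has 9 vertices, 27 edges, 18 triangles.
rank ∂_0 = 0, rank ∂_1 = 8 ⇒ b_0 = 9 − 0 − 8 = 1; all invariant factors of ∂_1 are 1 so no torsion. So H_0 ≅ Z.
rank ∂_1 = 8, rank ∂_2 = 17 ⇒ b_1 = 27 − 8 − 17 = 2; all invariant factors of ∂_2 are 1 so no torsion. So H_1 ≅ Z^2.
rank ∂_2 = 17, rank ∂_3 = 0 ⇒ b_2 = 18 − 17 − 0 = 1. So H_2 ≅ Z.

H_0 ≅ Z,  H_1 ≅ Z^2,  H_2 ≅ Z.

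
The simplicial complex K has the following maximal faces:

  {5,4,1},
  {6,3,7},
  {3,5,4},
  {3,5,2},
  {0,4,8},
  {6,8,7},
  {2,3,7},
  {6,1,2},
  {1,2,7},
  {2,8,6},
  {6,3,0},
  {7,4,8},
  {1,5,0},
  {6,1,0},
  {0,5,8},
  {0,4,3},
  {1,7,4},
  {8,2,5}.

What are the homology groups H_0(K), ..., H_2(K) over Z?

H_0 ≅ Z,  H_1 ≅ Z ⊕ Z/2,  H_2 = 0.

Fix the vertex order 0 < 1 < 2 < 3 < 4 < 5 < 6 < 7 < 8 and write every simplex with vertices in increasing order. Then dim K = 2 and the simplices of K are:

  0-simplices (9): [0], [1], [2], [3], [4], [5], [6], [7], [8]
  1-simplices (27): (27 of them)
  2-simplices (18): [0,1,5], [0,1,6], [0,3,4], [0,3,6], [0,4,8], [0,5,8], [1,2,6], [1,2,7], [1,4,5], [1,4,7], [2,3,5], [2,3,7], [2,5,8], [2,6,8], [3,4,5], [3,6,7], [4,7,8], [6,7,8]

so the chain groups are C_0 ≅ Z^9, C_1 ≅ Z^27, C_2 ≅ Z^18.

The boundary map ∂_1: C_1 → C_0 is given by ∂[p,q] = [q] − [p]. For instance
  ∂[6,8] = [8] − [6].
This gives a 9×27 integer matrix of rank 8; reducing to Smith normal form yields diagonal entries (1,1,1,1,1,1,1,1).

Boundary ∂_2: C_2 → C_1 maps a triangle to the signed sum of its edges. For instance
  ∂[2,5,8] = [5,8] − [2,8] + [2,5],
  ∂[2,3,7] = [3,7] − [2,7] + [2,3].
As a 27×18 matrix over Z this has rank 18, with invariant factors (1,1,1,1,1,1,1,1,1,1,1,1,1,1,1,1,1,2).

From H_k ≅ ker(∂_k) / im(∂_{k+1}) we obtain:

  H_0: rank C_0 − rank ∂_1 = 9 − 8 = 1, and the invariant factors of ∂_1 are all 1, so H_0 = Z.
  H_1: rank ker ∂_1 − rank ∂_2 = (27 − 8) − 18 = 1, and ∂_2 has invariant factor 2 > 1, so H_1 = Z ⊕ Z/2.
  H_2: rank ker ∂_2 − rank ∂_3 = (18 − 18) − 0 = 0, and there is no ∂_3, so H_2 = 0.

As a check, the Euler characteristic is 9 − 27 + 18 = 0, which agrees with 1 − 1 + 0 = 0.
(K is a triangulation of the Klein bottle.)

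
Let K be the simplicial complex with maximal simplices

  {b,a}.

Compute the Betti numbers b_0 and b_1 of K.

Fix the vertex order a < b and write every simplex with vertices in increasing order. Then dim K = 1 and the simplices of K are:

  0-simplices (2): a, b
  1-simplices (1): ab

so the chain groups are C_0 ≅ Z^2, C_1 ≅ Z^1.

The boundary map ∂_1: C_1 → C_0 is given by ∂[p,q] = [q] − [p]. For instance
  ∂ab = b − a.
The 2×1 boundary matrix has rank 1 and Smith normal form diag(1).

Reading off H_k = ker ∂_k / im ∂_{k+1}:

  H_0: rank C_0 − rank ∂_1 = 2 − 1 = 1, and the invariant factors of ∂_1 are all 1, so H_0 = Z.
  H_1: rank ker ∂_1 − rank ∂_2 = (1 − 1) − 0 = 0, and there is no ∂_2, so H_1 = 0.

(K is a triangulation of the 1-simplex.)

Hence the Betti numbers are b_0 = 1, b_1 = 0.

b_0 = 1, b_1 = 0.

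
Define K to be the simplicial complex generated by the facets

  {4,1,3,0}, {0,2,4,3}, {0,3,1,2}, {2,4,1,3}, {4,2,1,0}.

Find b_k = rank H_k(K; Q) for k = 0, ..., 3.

We work with the vertex ordering 0 < 1 < 2 < 3 < 4. The simplices of K, each written with vertices in increasing order, are:

  0-simplices (5): [0], [1], [2], [3], [4]
  1-simplices (10): [0,1], [0,2], [0,3], [0,4], [1,2], [1,3], [1,4], [2,3], [2,4], [3,4]
  2-simplices (10): [0,1,2], [0,1,3], [0,1,4], [0,2,3], [0,2,4], [0,3,4], [1,2,3], [1,2,4], [1,3,4], [2,3,4]
  3-simplices (5): [0,1,2,3], [0,1,2,4], [0,1,3,4], [0,2,3,4], [1,2,3,4]

Hence C_0 ≅ Z^5, C_1 ≅ Z^10, C_2 ≅ Z^10, C_3 ≅ Z^5.

∂_1: C_1 → C_0 maps an edge to its endpoints' difference, ∂[p,q] = q − p. For instance
  ∂[0,3] = [3] − [0].
This gives a 5×10 integer matrix of rank 4; reducing to Smith normal form yields diagonal entries (1,1,1,1).

∂_2: C_2 → C_1 maps a triangle to the signed sum of its edges. For instance
  ∂[2,3,4] = [3,4] − [2,4] + [2,3],
  ∂[0,3,4] = [3,4] − [0,4] + [0,3].
The resulting 10×10 matrix has rank 6, and its Smith normal form has invariant factors (1,1,1,1,1,1).

∂_3: C_3 → C_2 sends each 3-simplex σ to the alternating sum Σ_i (−1)^i (σ with its i-th vertex removed). For instance
  ∂[1,2,3,4] = [2,3,4] − [1,3,4] + [1,2,4] − [1,2,3],
  ∂[0,2,3,4] = [2,3,4] − [0,3,4] + [0,2,4] − [0,2,3].
The 10×5 boundary matrix has rank 4 and Smith normal form diag(1,1,1,1).

Reading off H_k = ker ∂_k / im ∂_{k+1}:

  H_0: rank C_0 − rank ∂_1 = 5 − 4 = 1, and the invariant factors of ∂_1 are all 1, so H_0 = Z.
  H_1: rank ker ∂_1 − rank ∂_2 = (10 − 4) − 6 = 0, and the invariant factors of ∂_2 are all 1, so H_1 = 0.
  H_2: rank ker ∂_2 − rank ∂_3 = (10 − 6) − 4 = 0, and the invariant factors of ∂_3 are all 1, so H_2 = 0.
  H_3: rank ker ∂_3 − rank ∂_4 = (5 − 4) − 0 = 1, and there is no ∂_4, so H_3 = Z.

Hence the Betti numbers are b_0 = 1, b_1 = 0, b_2 = 0, b_3 = 1.

b_0 = 1, b_1 = 0, b_2 = 0, b_3 = 1.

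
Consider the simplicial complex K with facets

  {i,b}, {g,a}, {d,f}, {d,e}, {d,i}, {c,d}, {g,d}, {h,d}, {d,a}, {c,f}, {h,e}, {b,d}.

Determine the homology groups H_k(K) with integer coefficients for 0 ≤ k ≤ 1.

H_0 ≅ Z,  H_1 ≅ Z^4.

We work with the vertex ordering a < b < c < d < e < f < g < h < i. The simplices of K, each written with vertices in increasing order, are:

  0-simplices (9): a, b, c, d, e, f, g, h, i
  1-simplices (12): ad, ag, bd, bi, cd, cf, de, df, dg, dh, di, eh

so the chain groups are C_0 ≅ Z^9, C_1 ≅ Z^12.

The boundary map ∂_1: C_1 → C_0 is given by ∂[p,q] = [q] − [p]. For instance
  ∂cd = d − c.
The 9×12 boundary matrix has rank 8 and Smith normal form diag(1,1,1,1,1,1,1,1).

Computing H_k = (kernel of ∂_k) / (image of ∂_{k+1}):

  H_0: rank C_0 − rank ∂_1 = 9 − 8 = 1, and the invariant factors of ∂_1 are all 1, so H_0 ≅ Z.
  H_1: rank ker ∂_1 − rank ∂_2 = (12 − 8) − 0 = 4, and there is no ∂_2, so H_1 ≅ Z^4.

As a check, the Euler characteristic is 9 − 12 = -3, which agrees with 1 − 4 = -3.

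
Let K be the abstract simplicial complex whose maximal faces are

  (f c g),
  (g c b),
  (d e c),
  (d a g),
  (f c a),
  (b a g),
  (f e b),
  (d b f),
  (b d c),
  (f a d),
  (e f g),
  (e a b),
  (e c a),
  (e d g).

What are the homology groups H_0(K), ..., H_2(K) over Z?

H_0 = Z,  H_1 = Z^2,  H_2 = Z.

Order the vertices as a < b < c < d < e < f < g. Listing each simplex with vertices in this order, K has dimension 2 with simplices:

  0-simplices (7): a, b, c, d, e, f, g
  1-simplices (21): ab, ac, ad, ae, af, ag, bc, bd, be, bf, bg, cd, ce, cf, cg, de, df, dg, ef, eg, fg
  2-simplices (14): abe, abg, ace, acf, adf, adg, bcd, bcg, bdf, bef, cde, cfg, deg, efg

so the chain groups are C_0 ≅ Z^7, C_1 ≅ Z^21, C_2 ≅ Z^14.

Boundary ∂_1: C_1 → C_0 maps an edge to its endpoints' difference, ∂[p,q] = q − p. For instance
  ∂af = f − a.
The resulting 7×21 matrix has rank 6, and its Smith normal form has invariant factors (1,1,1,1,1,1).

Boundary ∂_2: C_2 → C_1 sends each 2-simplex [p,q,r] to [q,r] − [p,r] + [p,q]. For instance
  ∂efg = fg − eg + ef,
  ∂deg = eg − dg + de.
The 21×14 boundary matrix has rank 13 and Smith normal form diag(1,1,1,1,1,1,1,1,1,1,1,1,1).

Computing H_k = (kernel of ∂_k) / (image of ∂_{k+1}):

  H_0: rank C_0 − rank ∂_1 = 7 − 6 = 1, and the invariant factors of ∂_1 are all 1, so H_0 ≅ Z.
  H_1: rank ker ∂_1 − rank ∂_2 = (21 − 6) − 13 = 2, and the invariant factors of ∂_2 are all 1, so H_1 ≅ Z^2.
  H_2: rank ker ∂_2 − rank ∂_3 = (14 − 13) − 0 = 1, and there is no ∂_3, so H_2 ≅ Z.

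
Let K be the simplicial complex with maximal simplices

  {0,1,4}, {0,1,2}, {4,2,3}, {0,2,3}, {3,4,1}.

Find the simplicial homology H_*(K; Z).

H_0 = Z,  H_1 = Z,  H_2 = 0.

Take the total order 0 < 1 < 2 < 3 < 4 on the vertex set. Then K (dimension 2) consists of the simplices:

  0-simplices (5): [0], [1], [2], [3], [4]
  1-simplices (10): [0,1], [0,2], [0,3], [0,4], [1,2], [1,3], [1,4], [2,3], [2,4], [3,4]
  2-simplices (5): [0,1,2], [0,1,4], [0,2,3], [1,3,4], [2,3,4]

Hence C_0 ≅ Z^5, C_1 ≅ Z^10, C_2 ≅ Z^5.

∂_1: C_1 → C_0 maps an edge to its endpoints' difference, ∂[p,q] = q − p. For instance
  ∂[3,4] = [4] − [3].
The resulting 5×10 matrix has rank 4, and its Smith normal form has invariant factors (1,1,1,1).

The boundary map ∂_2: C_2 → C_1 acts by ∂[p,q,r] = [q,r] − [p,r] + [p,q]. For instance
  ∂[0,1,4] = [1,4] − [0,4] + [0,1],
  ∂[0,1,2] = [1,2] − [0,2] + [0,1].
The resulting 10×5 matrix has rank 5, and its Smith normal form has invariant factors (1,1,1,1,1).

Computing H_k = (kernel of ∂_k) / (image of ∂_{k+1}):

  H_0: rank C_0 − rank ∂_1 = 5 − 4 = 1, and the invariant factors of ∂_1 are all 1, so H_0 ≅ Z.
  H_1: rank ker ∂_1 − rank ∂_2 = (10 − 4) − 5 = 1, and the invariant factors of ∂_2 are all 1, so H_1 ≅ Z.
  H_2: rank ker ∂_2 − rank ∂_3 = (5 − 5) − 0 = 0, and there is no ∂_3, so H_2 ≅ 0.

(K is a triangulation of the Möbius band.)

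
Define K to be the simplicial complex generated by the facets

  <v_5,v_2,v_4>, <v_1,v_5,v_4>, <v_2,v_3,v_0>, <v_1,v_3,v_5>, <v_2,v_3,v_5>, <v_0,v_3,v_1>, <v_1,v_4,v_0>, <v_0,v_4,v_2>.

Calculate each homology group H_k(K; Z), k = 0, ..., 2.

Fix the vertex order v_0 < v_1 < v_2 < v_3 < v_4 < v_5 and write every simplex with vertices in increasing order. Then dim K = 2 and the simplices of K are:

  0-simplices (6): [v_0], [v_1], [v_2], [v_3], [v_4], [v_5]
  1-simplices (12): [v_0,v_1], [v_0,v_2], [v_0,v_3], [v_0,v_4], [v_1,v_3], [v_1,v_4], [v_1,v_5], [v_2,v_3], [v_2,v_4], [v_2,v_5], [v_3,v_5], [v_4,v_5]
  2-simplices (8): [v_0,v_1,v_3], [v_0,v_1,v_4], [v_0,v_2,v_3], [v_0,v_2,v_4], [v_1,v_3,v_5], [v_1,v_4,v_5], [v_2,v_3,v_5], [v_2,v_4,v_5]

giving chain groups C_0 ≅ Z^6, C_1 ≅ Z^12, C_2 ≅ Z^8.

The boundary map ∂_1: C_1 → C_0 sends each edge [p,q] (with p < q) to q − p. For instance
  ∂[v_4,v_5] = [v_5] − [v_4].
This gives a 6×12 integer matrix of rank 5; reducing to Smith normal form yields diagonal entries (1,1,1,1,1).

Boundary ∂_2: C_2 → C_1 acts by ∂[p,q,r] = [q,r] − [p,r] + [p,q]. For instance
  ∂[v_0,v_1,v_4] = [v_1,v_4] − [v_0,v_4] + [v_0,v_1],
  ∂[v_2,v_4,v_5] = [v_4,v_5] − [v_2,v_5] + [v_2,v_4].
The 12×8 boundary matrix has rank 7 and Smith normal form diag(1,1,1,1,1,1,1).

Now H_k = ker ∂_k / im ∂_{k+1}, so:

  H_0: rank C_0 − rank ∂_1 = 6 − 5 = 1, and the invariant factors of ∂_1 are all 1, so H_0 ≅ Z.
  H_1: rank ker ∂_1 − rank ∂_2 = (12 − 5) − 7 = 0, and the invariant factors of ∂_2 are all 1, so H_1 ≅ 0.
  H_2: rank ker ∂_2 − rank ∂_3 = (8 − 7) − 0 = 1, and there is no ∂_3, so H_2 ≅ Z.

H_0 ≅ Z,  H_1 = 0,  H_2 ≅ Z.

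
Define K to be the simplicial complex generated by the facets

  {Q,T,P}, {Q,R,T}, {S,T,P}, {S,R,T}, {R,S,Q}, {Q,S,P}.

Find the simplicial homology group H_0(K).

H_0 ≅ Z.

K has 5 vertices, 9 edges, 6 triangles.
rank ∂_0 = 0, rank ∂_1 = 4 ⇒ b_0 = 5 − 0 − 4 = 1; all invariant factors of ∂_1 are 1 so no torsion. So H_0 ≅ Z.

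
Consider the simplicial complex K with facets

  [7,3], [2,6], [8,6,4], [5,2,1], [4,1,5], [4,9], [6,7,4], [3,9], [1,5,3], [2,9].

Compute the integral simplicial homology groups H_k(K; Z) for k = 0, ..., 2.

We work with the vertex ordering 1 < 2 < 3 < 4 < 5 < 6 < 7 < 8 < 9. The simplices of K, each written with vertices in increasing order, are:

  0-simplices (9): [1], [2], [3], [4], [5], [6], [7], [8], [9]
  1-simplices (17): [1,2], [1,3], [1,4], [1,5], [2,5], [2,6], [2,9], [3,5], [3,7], [3,9], [4,5], [4,6], [4,7], [4,8], [4,9], [6,7], [6,8]
  2-simplices (5): [1,2,5], [1,3,5], [1,4,5], [4,6,7], [4,6,8]

so the chain groups are C_0 ≅ Z^9, C_1 ≅ Z^17, C_2 ≅ Z^5.

∂_1: C_1 → C_0 is given by ∂[p,q] = [q] − [p]. For instance
  ∂[4,5] = [5] − [4].
The resulting 9×17 matrix has rank 8, and its Smith normal form has invariant factors (1,1,1,1,1,1,1,1).

∂_2: C_2 → C_1 sends each 2-simplex [p,q,r] to [q,r] − [p,r] + [p,q]. For instance
  ∂[4,6,7] = [6,7] − [4,7] + [4,6],
  ∂[1,4,5] = [4,5] − [1,5] + [1,4].
The 17×5 boundary matrix has rank 5 and Smith normal form diag(1,1,1,1,1).

Now H_k = ker ∂_k / im ∂_{k+1}, so:

  H_0: rank C_0 − rank ∂_1 = 9 − 8 = 1, and the invariant factors of ∂_1 are all 1, so H_0 = Z.
  H_1: rank ker ∂_1 − rank ∂_2 = (17 − 8) − 5 = 4, and the invariant factors of ∂_2 are all 1, so H_1 = Z^4.
  H_2: rank ker ∂_2 − rank ∂_3 = (5 − 5) − 0 = 0, and there is no ∂_3, so H_2 = 0.

H_0 ≅ Z,  H_1 ≅ Z^4,  H_2 = 0.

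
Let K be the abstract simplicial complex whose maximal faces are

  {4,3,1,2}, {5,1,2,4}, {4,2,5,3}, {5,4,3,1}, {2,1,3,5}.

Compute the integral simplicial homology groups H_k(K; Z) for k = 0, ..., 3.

H_0 ≅ Z,  H_1 = 0,  H_2 = 0,  H_3 ≅ Z.

K has 5 vertices, 10 edges, 10 triangles, 5 3-simplices.
rank ∂_0 = 0, rank ∂_1 = 4 ⇒ b_0 = 5 − 0 − 4 = 1; all invariant factors of ∂_1 are 1 so no torsion. So H_0 = Z.
rank ∂_1 = 4, rank ∂_2 = 6 ⇒ b_1 = 10 − 4 − 6 = 0; all invariant factors of ∂_2 are 1 so no torsion. So H_1 = 0.
rank ∂_2 = 6, rank ∂_3 = 4 ⇒ b_2 = 10 − 6 − 4 = 0; all invariant factors of ∂_3 are 1 so no torsion. So H_2 = 0.
rank ∂_3 = 4, rank ∂_4 = 0 ⇒ b_3 = 5 − 4 − 0 = 1. So H_3 = Z.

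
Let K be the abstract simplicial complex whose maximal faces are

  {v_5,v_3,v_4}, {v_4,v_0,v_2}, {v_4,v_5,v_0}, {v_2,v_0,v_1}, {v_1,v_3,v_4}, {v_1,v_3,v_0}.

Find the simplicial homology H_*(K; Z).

We work with the vertex ordering v_0 < v_1 < v_2 < v_3 < v_4 < v_5. The simplices of K, each written with vertices in increasing order, are:

  0-simplices (6): [v_0], [v_1], [v_2], [v_3], [v_4], [v_5]
  1-simplices (12): [v_0,v_1], [v_0,v_2], [v_0,v_3], [v_0,v_4], [v_0,v_5], [v_1,v_2], [v_1,v_3], [v_1,v_4], [v_2,v_4], [v_3,v_4], [v_3,v_5], [v_4,v_5]
  2-simplices (6): [v_0,v_1,v_2], [v_0,v_1,v_3], [v_0,v_2,v_4], [v_0,v_4,v_5], [v_1,v_3,v_4], [v_3,v_4,v_5]

so the chain groups are C_0 ≅ Z^6, C_1 ≅ Z^12, C_2 ≅ Z^6.

Boundary ∂_1: C_1 → C_0 is given by ∂[p,q] = [q] − [p]. For instance
  ∂[v_3,v_4] = [v_4] − [v_3].
As a 6×12 matrix over Z this has rank 5, with invariant factors (1,1,1,1,1).

Boundary ∂_2: C_2 → C_1 sends each 2-simplex [p,q,r] to [q,r] − [p,r] + [p,q]. For instance
  ∂[v_3,v_4,v_5] = [v_4,v_5] − [v_3,v_5] + [v_3,v_4],
  ∂[v_0,v_4,v_5] = [v_4,v_5] − [v_0,v_5] + [v_0,v_4].
As a 12×6 matrix over Z this has rank 6, with invariant factors (1,1,1,1,1,1).

Reading off H_k = ker ∂_k / im ∂_{k+1}:

  H_0: rank C_0 − rank ∂_1 = 6 − 5 = 1, and the invariant factors of ∂_1 are all 1, so H_0 ≅ Z.
  H_1: rank ker ∂_1 − rank ∂_2 = (12 − 5) − 6 = 1, and the invariant factors of ∂_2 are all 1, so H_1 ≅ Z.
  H_2: rank ker ∂_2 − rank ∂_3 = (6 − 6) − 0 = 0, and there is no ∂_3, so H_2 ≅ 0.

H_0 ≅ Z,  H_1 ≅ Z,  H_2 = 0.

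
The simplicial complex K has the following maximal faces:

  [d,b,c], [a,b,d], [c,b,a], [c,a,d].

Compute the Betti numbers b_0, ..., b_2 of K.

K has 4 vertices, 6 edges, 4 triangles.
rank ∂_0 = 0, rank ∂_1 = 3 ⇒ b_0 = 4 − 0 − 3 = 1; all invariant factors of ∂_1 are 1 so no torsion. So H_0 = Z.
rank ∂_1 = 3, rank ∂_2 = 3 ⇒ b_1 = 6 − 3 − 3 = 0; all invariant factors of ∂_2 are 1 so no torsion. So H_1 = 0.
rank ∂_2 = 3, rank ∂_3 = 0 ⇒ b_2 = 4 − 3 − 0 = 1. So H_2 = Z.

b_0 = 1, b_1 = 0, b_2 = 1.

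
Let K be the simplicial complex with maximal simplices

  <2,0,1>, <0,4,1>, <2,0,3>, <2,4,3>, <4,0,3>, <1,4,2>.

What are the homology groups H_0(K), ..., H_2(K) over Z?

Fix the vertex order 0 < 1 < 2 < 3 < 4 and write every simplex with vertices in increasing order. Then dim K = 2 and the simplices of K are:

  0-simplices (5): [0], [1], [2], [3], [4]
  1-simplices (9): [0,1], [0,2], [0,3], [0,4], [1,2], [1,4], [2,3], [2,4], [3,4]
  2-simplices (6): [0,1,2], [0,1,4], [0,2,3], [0,3,4], [1,2,4], [2,3,4]

giving chain groups C_0 ≅ Z^5, C_1 ≅ Z^9, C_2 ≅ Z^6.

Boundary ∂_1: C_1 → C_0 sends each edge [p,q] (with p < q) to q − p. For instance
  ∂[0,2] = [2] − [0].
The resulting 5×9 matrix has rank 4, and its Smith normal form has invariant factors (1,1,1,1).

∂_2: C_2 → C_1 acts by ∂[p,q,r] = [q,r] − [p,r] + [p,q]. For instance
  ∂[0,3,4] = [3,4] − [0,4] + [0,3],
  ∂[0,2,3] = [2,3] − [0,3] + [0,2].
This gives a 9×6 integer matrix of rank 5; reducing to Smith normal form yields diagonal entries (1,1,1,1,1).

Now H_k = ker ∂_k / im ∂_{k+1}, so:

  H_0: rank C_0 − rank ∂_1 = 5 − 4 = 1, and the invariant factors of ∂_1 are all 1, so H_0 = Z.
  H_1: rank ker ∂_1 − rank ∂_2 = (9 − 4) − 5 = 0, and the invariant factors of ∂_2 are all 1, so H_1 = 0.
  H_2: rank ker ∂_2 − rank ∂_3 = (6 − 5) − 0 = 1, and there is no ∂_3, so H_2 = Z.

As a check, the Euler characteristic is 5 − 9 + 6 = 2, which agrees with 1 − 0 + 1 = 2.
(K is a triangulation of the 2-sphere S^2.)

H_0 ≅ Z,  H_1 = 0,  H_2 ≅ Z.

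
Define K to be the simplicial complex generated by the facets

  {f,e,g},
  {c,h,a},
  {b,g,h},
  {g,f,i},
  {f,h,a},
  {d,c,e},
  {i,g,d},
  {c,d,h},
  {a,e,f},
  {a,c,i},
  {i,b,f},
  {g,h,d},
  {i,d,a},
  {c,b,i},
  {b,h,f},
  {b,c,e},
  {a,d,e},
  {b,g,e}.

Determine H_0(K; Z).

H_0 ≅ Z.

Fix the vertex order a < b < c < d < e < f < g < h < i and write every simplex with vertices in increasing order. Then dim K = 2 and the simplices of K are:

  0-simplices (9): a, b, c, d, e, f, g, h, i
  1-simplices (27): ac, ad, ae, af, ah, ai, bc, be, bf, bg, bh, bi, cd, ce, ch, ci, de, dg, dh, di, ef, eg, fg, fh, fi, gh, gi
  2-simplices (18): ach, aci, ade, adi, aef, afh, bce, bci, beg, bfh, bfi, bgh, cde, cdh, dgh, dgi, efg, fgi

giving chain groups C_0 ≅ Z^9, C_1 ≅ Z^27, C_2 ≅ Z^18.

Boundary ∂_1: C_1 → C_0 maps an edge to its endpoints' difference, ∂[p,q] = q − p. For instance
  ∂ci = i − c.
This gives a 9×27 integer matrix of rank 8; reducing to Smith normal form yields diagonal entries (1,1,1,1,1,1,1,1).

The boundary map ∂_2: C_2 → C_1 acts by ∂[p,q,r] = [q,r] − [p,r] + [p,q]. For instance
  ∂bfi = fi − bi + bf,
  ∂bfh = fh − bh + bf.
The 27×18 boundary matrix has rank 18 and Smith normal form diag(1,1,1,1,1,1,1,1,1,1,1,1,1,1,1,1,1,2).

From H_k ≅ ker(∂_k) / im(∂_{k+1}) we obtain:

  H_0: rank C_0 − rank ∂_1 = 9 − 8 = 1, and the invariant factors of ∂_1 are all 1, so H_0 ≅ Z.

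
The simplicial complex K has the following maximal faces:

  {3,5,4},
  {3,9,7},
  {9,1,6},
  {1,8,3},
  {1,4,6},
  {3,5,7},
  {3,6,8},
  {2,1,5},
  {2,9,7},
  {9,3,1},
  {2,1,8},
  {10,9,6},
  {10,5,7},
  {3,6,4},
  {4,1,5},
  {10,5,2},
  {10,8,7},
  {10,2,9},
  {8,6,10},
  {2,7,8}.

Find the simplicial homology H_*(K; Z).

K has 10 vertices, 30 edges, 20 triangles.
rank ∂_0 = 0, rank ∂_1 = 9 ⇒ b_0 = 10 − 0 − 9 = 1; all invariant factors of ∂_1 are 1 so no torsion. So H_0 = Z.
rank ∂_1 = 9, rank ∂_2 = 20 ⇒ b_1 = 30 − 9 − 20 = 1; ∂_2 has invariant factor(s) [2] giving torsion. So H_1 = Z ⊕ Z/2.
rank ∂_2 = 20, rank ∂_3 = 0 ⇒ b_2 = 20 − 20 − 0 = 0. So H_2 = 0.

H_0 ≅ Z,  H_1 ≅ Z ⊕ Z/2,  H_2 = 0.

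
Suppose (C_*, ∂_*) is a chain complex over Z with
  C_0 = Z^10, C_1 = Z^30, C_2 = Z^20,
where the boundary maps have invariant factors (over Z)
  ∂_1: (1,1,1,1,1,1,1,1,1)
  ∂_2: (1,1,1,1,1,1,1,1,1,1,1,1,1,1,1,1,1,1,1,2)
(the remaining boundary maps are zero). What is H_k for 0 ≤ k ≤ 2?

H_0 = Z,  H_1 = Z ⊕ Z/2,  H_2 = 0.

H_0: b_0 = 10 − 0 − 9 = 1; torsion from ∂_1 factors > 1: none. So H_0 = Z.
H_1: b_1 = 30 − 9 − 20 = 1; torsion from ∂_2 factors > 1: [2]. So H_1 = Z ⊕ Z/2.
H_2: b_2 = 20 − 20 − 0 = 0; torsion from ∂_3 factors > 1: none. So H_2 = 0.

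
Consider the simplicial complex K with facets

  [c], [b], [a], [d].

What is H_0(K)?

H_0 ≅ Z^4.

Take the total order a < b < c < d on the vertex set. Then K (dimension 0) consists of the simplices:

  0-simplices (4): a, b, c, d

so the chain groups are C_0 ≅ Z^4.

Reading off H_k = ker ∂_k / im ∂_{k+1}:

  H_0: rank C_0 − rank ∂_1 = 4 − 0 = 4, and there is no ∂_1, so H_0 ≅ Z^4.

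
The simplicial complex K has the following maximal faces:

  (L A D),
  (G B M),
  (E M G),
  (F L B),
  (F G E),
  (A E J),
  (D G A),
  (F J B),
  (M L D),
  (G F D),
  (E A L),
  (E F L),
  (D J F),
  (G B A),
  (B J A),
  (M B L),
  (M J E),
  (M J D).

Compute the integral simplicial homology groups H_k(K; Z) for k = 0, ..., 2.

H_0 = Z,  H_1 = Z^2,  H_2 = Z.

We work with the vertex ordering A < B < D < E < F < G < J < L < M. The simplices of K, each written with vertices in increasing order, are:

  0-simplices (9): A, B, D, E, F, G, J, L, M
  1-simplices (27): AB, AD, AE, AG, AJ, AL, BF, BG, BJ, BL, BM, DF, DG, DJ, DL, DM, EF, EG, EJ, EL, EM, FG, FJ, FL, GM, JM, LM
  2-simplices (18): ABG, ABJ, ADG, ADL, AEJ, AEL, BFJ, BFL, BGM, BLM, DFG, DFJ, DJM, DLM, EFG, EFL, EGM, EJM

giving chain groups C_0 ≅ Z^9, C_1 ≅ Z^27, C_2 ≅ Z^18.

∂_1: C_1 → C_0 maps an edge to its endpoints' difference, ∂[p,q] = q − p.
This gives a 9×27 integer matrix of rank 8; reducing to Smith normal form yields diagonal entries (1,1,1,1,1,1,1,1).

The boundary map ∂_2: C_2 → C_1 sends each 2-simplex [p,q,r] to [q,r] − [p,r] + [p,q]. For instance
  ∂BGM = GM − BM + BG,
  ∂EFG = FG − EG + EF.
As a 27×18 matrix over Z this has rank 17, with invariant factors (1,1,1,1,1,1,1,1,1,1,1,1,1,1,1,1,1).

Computing H_k = (kernel of ∂_k) / (image of ∂_{k+1}):

  H_0: rank C_0 − rank ∂_1 = 9 − 8 = 1, and the invariant factors of ∂_1 are all 1, so H_0 ≅ Z.
  H_1: rank ker ∂_1 − rank ∂_2 = (27 − 8) − 17 = 2, and the invariant factors of ∂_2 are all 1, so H_1 ≅ Z^2.
  H_2: rank ker ∂_2 − rank ∂_3 = (18 − 17) − 0 = 1, and there is no ∂_3, so H_2 ≅ Z.

(K is a triangulation of the torus T^2.)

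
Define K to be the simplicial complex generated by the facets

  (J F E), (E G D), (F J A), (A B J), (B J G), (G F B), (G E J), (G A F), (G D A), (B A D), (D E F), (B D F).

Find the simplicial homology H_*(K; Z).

K has 7 vertices, 18 edges, 12 triangles.
rank ∂_0 = 0, rank ∂_1 = 6 ⇒ b_0 = 7 − 0 − 6 = 1; all invariant factors of ∂_1 are 1 so no torsion. So H_0 ≅ Z.
rank ∂_1 = 6, rank ∂_2 = 12 ⇒ b_1 = 18 − 6 − 12 = 0; ∂_2 has invariant factor(s) [2] giving torsion. So H_1 ≅ Z/2.
rank ∂_2 = 12, rank ∂_3 = 0 ⇒ b_2 = 12 − 12 − 0 = 0. So H_2 ≅ 0.

H_0 = Z,  H_1 = Z/2,  H_2 = 0.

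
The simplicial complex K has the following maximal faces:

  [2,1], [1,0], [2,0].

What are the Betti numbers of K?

b_0 = 1, b_1 = 1.

Take the total order 0 < 1 < 2 on the vertex set. Then K (dimension 1) consists of the simplices:

  0-simplices (3): [0], [1], [2]
  1-simplices (3): [0,1], [0,2], [1,2]

giving chain groups C_0 ≅ Z^3, C_1 ≅ Z^3.

The boundary map ∂_1: C_1 → C_0 sends each edge [p,q] (with p < q) to q − p. For instance
  ∂[0,1] = [1] − [0].
The 3×3 boundary matrix has rank 2 and Smith normal form diag(1,1).

Reading off H_k = ker ∂_k / im ∂_{k+1}:

  H_0: rank C_0 − rank ∂_1 = 3 − 2 = 1, and the invariant factors of ∂_1 are all 1, so H_0 ≅ Z.
  H_1: rank ker ∂_1 − rank ∂_2 = (3 − 2) − 0 = 1, and there is no ∂_2, so H_1 ≅ Z.

As a check, the Euler characteristic is 3 − 3 = 0, which agrees with 1 − 1 = 0.
(K is a triangulation of the circle S^1.)

Hence the Betti numbers are b_0 = 1, b_1 = 1.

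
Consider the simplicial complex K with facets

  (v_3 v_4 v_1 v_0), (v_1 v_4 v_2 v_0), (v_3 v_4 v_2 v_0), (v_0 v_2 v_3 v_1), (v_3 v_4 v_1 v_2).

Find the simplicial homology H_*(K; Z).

K has 5 vertices, 10 edges, 10 triangles, 5 3-simplices.
rank ∂_0 = 0, rank ∂_1 = 4 ⇒ b_0 = 5 − 0 − 4 = 1; all invariant factors of ∂_1 are 1 so no torsion. So H_0 = Z.
rank ∂_1 = 4, rank ∂_2 = 6 ⇒ b_1 = 10 − 4 − 6 = 0; all invariant factors of ∂_2 are 1 so no torsion. So H_1 = 0.
rank ∂_2 = 6, rank ∂_3 = 4 ⇒ b_2 = 10 − 6 − 4 = 0; all invariant factors of ∂_3 are 1 so no torsion. So H_2 = 0.
rank ∂_3 = 4, rank ∂_4 = 0 ⇒ b_3 = 5 − 4 − 0 = 1. So H_3 = Z.

H_0 = Z,  H_1 = 0,  H_2 = 0,  H_3 = Z.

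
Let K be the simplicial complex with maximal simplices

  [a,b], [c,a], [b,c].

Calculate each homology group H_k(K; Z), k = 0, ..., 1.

K has 3 vertices, 3 edges.
rank ∂_0 = 0, rank ∂_1 = 2 ⇒ b_0 = 3 − 0 − 2 = 1; all invariant factors of ∂_1 are 1 so no torsion. So H_0 = Z.
rank ∂_1 = 2, rank ∂_2 = 0 ⇒ b_1 = 3 − 2 − 0 = 1. So H_1 = Z.

H_0 = Z,  H_1 = Z.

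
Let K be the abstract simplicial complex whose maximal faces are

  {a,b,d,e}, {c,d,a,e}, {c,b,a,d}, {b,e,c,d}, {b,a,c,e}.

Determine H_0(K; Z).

H_0 = Z.

Order the vertices as a < b < c < d < e. Listing each simplex with vertices in this order, K has dimension 3 with simplices:

  0-simplices (5): a, b, c, d, e
  1-simplices (10): ab, ac, ad, ae, bc, bd, be, cd, ce, de
  2-simplices (10): abc, abd, abe, acd, ace, ade, bcd, bce, bde, cde
  3-simplices (5): abcd, abce, abde, acde, bcde

Hence C_0 ≅ Z^5, C_1 ≅ Z^10, C_2 ≅ Z^10, C_3 ≅ Z^5.

Boundary ∂_1: C_1 → C_0 maps an edge to its endpoints' difference, ∂[p,q] = q − p.
The 5×10 boundary matrix has rank 4 and Smith normal form diag(1,1,1,1).

The boundary map ∂_2: C_2 → C_1 acts by ∂[p,q,r] = [q,r] − [p,r] + [p,q]. For instance
  ∂cde = de − ce + cd,
  ∂abe = be − ae + ab.
This gives a 10×10 integer matrix of rank 6; reducing to Smith normal form yields diagonal entries (1,1,1,1,1,1).

Boundary ∂_3: C_3 → C_2 sends each 3-simplex σ to the alternating sum Σ_i (−1)^i (σ with its i-th vertex removed). For instance
  ∂abcd = bcd − acd + abd − abc,
  ∂abce = bce − ace + abe − abc.
As a 10×5 matrix over Z this has rank 4, with invariant factors (1,1,1,1).

Computing H_k = (kernel of ∂_k) / (image of ∂_{k+1}):

  H_0: rank C_0 − rank ∂_1 = 5 − 4 = 1, and the invariant factors of ∂_1 are all 1, so H_0 ≅ Z.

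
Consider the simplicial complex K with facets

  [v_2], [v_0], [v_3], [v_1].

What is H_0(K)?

Take the total order v_0 < v_1 < v_2 < v_3 on the vertex set. Then K (dimension 0) consists of the simplices:

  0-simplices (4): [v_0], [v_1], [v_2], [v_3]

so the chain groups are C_0 ≅ Z^4.

From H_k ≅ ker(∂_k) / im(∂_{k+1}) we obtain:

  H_0: rank C_0 − rank ∂_1 = 4 − 0 = 4, and there is no ∂_1, so H_0 = Z^4.

H_0 ≅ Z^4.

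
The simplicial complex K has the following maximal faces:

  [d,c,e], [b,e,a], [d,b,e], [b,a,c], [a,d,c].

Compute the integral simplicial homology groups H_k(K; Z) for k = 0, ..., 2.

We work with the vertex ordering a < b < c < d < e. The simplices of K, each written with vertices in increasing order, are:

  0-simplices (5): a, b, c, d, e
  1-simplices (10): ab, ac, ad, ae, bc, bd, be, cd, ce, de
  2-simplices (5): abc, abe, acd, bde, cde

Hence C_0 ≅ Z^5, C_1 ≅ Z^10, C_2 ≅ Z^5.

Boundary ∂_1: C_1 → C_0 maps an edge to its endpoints' difference, ∂[p,q] = q − p. For instance
  ∂de = e − d.
The resulting 5×10 matrix has rank 4, and its Smith normal form has invariant factors (1,1,1,1).

The boundary map ∂_2: C_2 → C_1 maps a triangle to the signed sum of its edges. For instance
  ∂abc = bc − ac + ab,
  ∂bde = de − be + bd.
As a 10×5 matrix over Z this has rank 5, with invariant factors (1,1,1,1,1).

Reading off H_k = ker ∂_k / im ∂_{k+1}:

  H_0: rank C_0 − rank ∂_1 = 5 − 4 = 1, and the invariant factors of ∂_1 are all 1, so H_0 ≅ Z.
  H_1: rank ker ∂_1 − rank ∂_2 = (10 − 4) − 5 = 1, and the invariant factors of ∂_2 are all 1, so H_1 ≅ Z.
  H_2: rank ker ∂_2 − rank ∂_3 = (5 − 5) − 0 = 0, and there is no ∂_3, so H_2 ≅ 0.

As a check, the Euler characteristic is 5 − 10 + 5 = 0, which agrees with 1 − 1 + 0 = 0.

H_0 ≅ Z,  H_1 ≅ Z,  H_2 = 0.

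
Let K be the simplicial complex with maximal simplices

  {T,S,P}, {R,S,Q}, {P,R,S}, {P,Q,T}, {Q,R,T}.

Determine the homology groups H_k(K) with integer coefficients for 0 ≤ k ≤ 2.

Take the total order P < Q < R < S < T on the vertex set. Then K (dimension 2) consists of the simplices:

  0-simplices (5): P, Q, R, S, T
  1-simplices (10): PQ, PR, PS, PT, QR, QS, QT, RS, RT, ST
  2-simplices (5): PQT, PRS, PST, QRS, QRT

so the chain groups are C_0 ≅ Z^5, C_1 ≅ Z^10, C_2 ≅ Z^5.

The boundary map ∂_1: C_1 → C_0 sends each edge [p,q] (with p < q) to q − p.
The resulting 5×10 matrix has rank 4, and its Smith normal form has invariant factors (1,1,1,1).

The boundary map ∂_2: C_2 → C_1 maps a triangle to the signed sum of its edges. For instance
  ∂PRS = RS − PS + PR,
  ∂PQT = QT − PT + PQ.
The resulting 10×5 matrix has rank 5, and its Smith normal form has invariant factors (1,1,1,1,1).

From H_k ≅ ker(∂_k) / im(∂_{k+1}) we obtain:

  H_0: rank C_0 − rank ∂_1 = 5 − 4 = 1, and the invariant factors of ∂_1 are all 1, so H_0 ≅ Z.
  H_1: rank ker ∂_1 − rank ∂_2 = (10 − 4) − 5 = 1, and the invariant factors of ∂_2 are all 1, so H_1 ≅ Z.
  H_2: rank ker ∂_2 − rank ∂_3 = (5 − 5) − 0 = 0, and there is no ∂_3, so H_2 ≅ 0.

As a check, the Euler characteristic is 5 − 10 + 5 = 0, which agrees with 1 − 1 + 0 = 0.

H_0 = Z,  H_1 = Z,  H_2 = 0.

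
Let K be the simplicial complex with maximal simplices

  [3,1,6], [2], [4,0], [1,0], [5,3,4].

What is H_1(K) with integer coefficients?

H_1 = Z.

Fix the vertex order 0 < 1 < 2 < 3 < 4 < 5 < 6 and write every simplex with vertices in increasing order. Then dim K = 2 and the simplices of K are:

  0-simplices (7): [0], [1], [2], [3], [4], [5], [6]
  1-simplices (8): [0,1], [0,4], [1,3], [1,6], [3,4], [3,5], [3,6], [4,5]
  2-simplices (2): [1,3,6], [3,4,5]

giving chain groups C_0 ≅ Z^7, C_1 ≅ Z^8, C_2 ≅ Z^2.

Boundary ∂_1: C_1 → C_0 sends each edge [p,q] (with p < q) to q − p.
The 7×8 boundary matrix has rank 5 and Smith normal form diag(1,1,1,1,1).

The boundary map ∂_2: C_2 → C_1 acts by ∂[p,q,r] = [q,r] − [p,r] + [p,q]. For instance
  ∂[3,4,5] = [4,5] − [3,5] + [3,4],
  ∂[1,3,6] = [3,6] − [1,6] + [1,3].
The 8×2 boundary matrix has rank 2 and Smith normal form diag(1,1).

From H_k ≅ ker(∂_k) / im(∂_{k+1}) we obtain:

  H_1: rank ker ∂_1 − rank ∂_2 = (8 − 5) − 2 = 1, and the invariant factors of ∂_2 are all 1, so H_1 = Z.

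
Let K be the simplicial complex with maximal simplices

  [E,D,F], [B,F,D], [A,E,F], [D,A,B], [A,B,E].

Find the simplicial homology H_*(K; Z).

H_0 ≅ Z,  H_1 ≅ Z,  H_2 = 0.

Take the total order A < B < D < E < F on the vertex set. Then K (dimension 2) consists of the simplices:

  0-simplices (5): A, B, D, E, F
  1-simplices (10): AB, AD, AE, AF, BD, BE, BF, DE, DF, EF
  2-simplices (5): ABD, ABE, AEF, BDF, DEF

Hence C_0 ≅ Z^5, C_1 ≅ Z^10, C_2 ≅ Z^5.

The boundary map ∂_1: C_1 → C_0 is given by ∂[p,q] = [q] − [p]. For instance
  ∂EF = F − E.
The 5×10 boundary matrix has rank 4 and Smith normal form diag(1,1,1,1).

∂_2: C_2 → C_1 sends each 2-simplex [p,q,r] to [q,r] − [p,r] + [p,q]. For instance
  ∂BDF = DF − BF + BD,
  ∂ABD = BD − AD + AB.
The resulting 10×5 matrix has rank 5, and its Smith normal form has invariant factors (1,1,1,1,1).

Now H_k = ker ∂_k / im ∂_{k+1}, so:

  H_0: rank C_0 − rank ∂_1 = 5 − 4 = 1, and the invariant factors of ∂_1 are all 1, so H_0 = Z.
  H_1: rank ker ∂_1 − rank ∂_2 = (10 − 4) − 5 = 1, and the invariant factors of ∂_2 are all 1, so H_1 = Z.
  H_2: rank ker ∂_2 − rank ∂_3 = (5 − 5) − 0 = 0, and there is no ∂_3, so H_2 = 0.

As a check, the Euler characteristic is 5 − 10 + 5 = 0, which agrees with 1 − 1 + 0 = 0.
(K is a triangulation of the Möbius band.)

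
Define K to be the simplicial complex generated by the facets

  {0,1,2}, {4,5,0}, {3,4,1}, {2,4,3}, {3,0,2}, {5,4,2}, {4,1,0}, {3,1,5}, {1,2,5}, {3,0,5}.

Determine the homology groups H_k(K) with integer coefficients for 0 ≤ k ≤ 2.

H_0 = Z,  H_1 = Z/2,  H_2 = 0.

Fix the vertex order 0 < 1 < 2 < 3 < 4 < 5 and write every simplex with vertices in increasing order. Then dim K = 2 and the simplices of K are:

  0-simplices (6): [0], [1], [2], [3], [4], [5]
  1-simplices (15): [0,1], [0,2], [0,3], [0,4], [0,5], [1,2], [1,3], [1,4], [1,5], [2,3], [2,4], [2,5], [3,4], [3,5], [4,5]
  2-simplices (10): [0,1,2], [0,1,4], [0,2,3], [0,3,5], [0,4,5], [1,2,5], [1,3,4], [1,3,5], [2,3,4], [2,4,5]

so the chain groups are C_0 ≅ Z^6, C_1 ≅ Z^15, C_2 ≅ Z^10.

Boundary ∂_1: C_1 → C_0 sends each edge [p,q] (with p < q) to q − p. For instance
  ∂[1,3] = [3] − [1].
The resulting 6×15 matrix has rank 5, and its Smith normal form has invariant factors (1,1,1,1,1).

Boundary ∂_2: C_2 → C_1 acts by ∂[p,q,r] = [q,r] − [p,r] + [p,q]. For instance
  ∂[0,4,5] = [4,5] − [0,5] + [0,4],
  ∂[1,3,5] = [3,5] − [1,5] + [1,3].
The 15×10 boundary matrix has rank 10 and Smith normal form diag(1,1,1,1,1,1,1,1,1,2).

Reading off H_k = ker ∂_k / im ∂_{k+1}:

  H_0: rank C_0 − rank ∂_1 = 6 − 5 = 1, and the invariant factors of ∂_1 are all 1, so H_0 = Z.
  H_1: rank ker ∂_1 − rank ∂_2 = (15 − 5) − 10 = 0, and ∂_2 has invariant factor 2 > 1, so H_1 = Z/2.
  H_2: rank ker ∂_2 − rank ∂_3 = (10 − 10) − 0 = 0, and there is no ∂_3, so H_2 = 0.

(K is a triangulation of the real projective plane RP^2.)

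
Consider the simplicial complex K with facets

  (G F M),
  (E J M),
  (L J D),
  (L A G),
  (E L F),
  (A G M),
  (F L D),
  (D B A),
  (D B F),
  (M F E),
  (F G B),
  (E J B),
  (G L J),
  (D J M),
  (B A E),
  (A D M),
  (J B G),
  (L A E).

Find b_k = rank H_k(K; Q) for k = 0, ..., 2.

b_0 = 1, b_1 = 2, b_2 = 1.

Fix the vertex order A < B < D < E < F < G < J < L < M and write every simplex with vertices in increasing order. Then dim K = 2 and the simplices of K are:

  0-simplices (9): A, B, D, E, F, G, J, L, M
  1-simplices (27): AB, AD, AE, AG, AL, AM, BD, BE, BF, BG, BJ, DF, DJ, DL, DM, EF, EJ, EL, EM, FG, FL, FM, GJ, GL, GM, JL, JM
  2-simplices (18): ABD, ABE, ADM, AEL, AGL, AGM, BDF, BEJ, BFG, BGJ, DFL, DJL, DJM, EFL, EFM, EJM, FGM, GJL

giving chain groups C_0 ≅ Z^9, C_1 ≅ Z^27, C_2 ≅ Z^18.

∂_1: C_1 → C_0 maps an edge to its endpoints' difference, ∂[p,q] = q − p. For instance
  ∂BE = E − B.
The resulting 9×27 matrix has rank 8, and its Smith normal form has invariant factors (1,1,1,1,1,1,1,1).

Boundary ∂_2: C_2 → C_1 acts by ∂[p,q,r] = [q,r] − [p,r] + [p,q]. For instance
  ∂DJM = JM − DM + DJ,
  ∂ABE = BE − AE + AB.
As a 27×18 matrix over Z this has rank 17, with invariant factors (1,1,1,1,1,1,1,1,1,1,1,1,1,1,1,1,1).

From H_k ≅ ker(∂_k) / im(∂_{k+1}) we obtain:

  H_0: rank C_0 − rank ∂_1 = 9 − 8 = 1, and the invariant factors of ∂_1 are all 1, so H_0 ≅ Z.
  H_1: rank ker ∂_1 − rank ∂_2 = (27 − 8) − 17 = 2, and the invariant factors of ∂_2 are all 1, so H_1 ≅ Z^2.
  H_2: rank ker ∂_2 − rank ∂_3 = (18 − 17) − 0 = 1, and there is no ∂_3, so H_2 ≅ Z.

Hence the Betti numbers are b_0 = 1, b_1 = 2, b_2 = 1.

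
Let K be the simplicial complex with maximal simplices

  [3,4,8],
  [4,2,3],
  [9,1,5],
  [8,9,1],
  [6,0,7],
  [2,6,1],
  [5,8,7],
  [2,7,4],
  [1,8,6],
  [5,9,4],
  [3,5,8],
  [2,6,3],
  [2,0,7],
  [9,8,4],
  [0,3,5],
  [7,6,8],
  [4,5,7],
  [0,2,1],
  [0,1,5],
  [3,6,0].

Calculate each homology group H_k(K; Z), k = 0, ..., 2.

Order the vertices as 0 < 1 < 2 < 3 < 4 < 5 < 6 < 7 < 8 < 9. Listing each simplex with vertices in this order, K has dimension 2 with simplices:

  0-simplices (10): [0], [1], [2], [3], [4], [5], [6], [7], [8], [9]
  1-simplices (30): (30 of them)
  2-simplices (20): (20 of them)

giving chain groups C_0 ≅ Z^10, C_1 ≅ Z^30, C_2 ≅ Z^20.

∂_1: C_1 → C_0 maps an edge to its endpoints' difference, ∂[p,q] = q − p. For instance
  ∂[8,9] = [9] − [8].
As a 10×30 matrix over Z this has rank 9, with invariant factors (1,1,1,1,1,1,1,1,1).

Boundary ∂_2: C_2 → C_1 maps a triangle to the signed sum of its edges. For instance
  ∂[3,4,8] = [4,8] − [3,8] + [3,4],
  ∂[1,2,6] = [2,6] − [1,6] + [1,2].
The 30×20 boundary matrix has rank 20 and Smith normal form diag(1,1,1,1,1,1,1,1,1,1,1,1,1,1,1,1,1,1,1,2).

Computing H_k = (kernel of ∂_k) / (image of ∂_{k+1}):

  H_0: rank C_0 − rank ∂_1 = 10 − 9 = 1, and the invariant factors of ∂_1 are all 1, so H_0 = Z.
  H_1: rank ker ∂_1 − rank ∂_2 = (30 − 9) − 20 = 1, and ∂_2 has invariant factor 2 > 1, so H_1 = Z ⊕ Z/2.
  H_2: rank ker ∂_2 − rank ∂_3 = (20 − 20) − 0 = 0, and there is no ∂_3, so H_2 = 0.

(K is a triangulation of the Klein bottle.)

H_0 ≅ Z,  H_1 ≅ Z ⊕ Z/2,  H_2 = 0.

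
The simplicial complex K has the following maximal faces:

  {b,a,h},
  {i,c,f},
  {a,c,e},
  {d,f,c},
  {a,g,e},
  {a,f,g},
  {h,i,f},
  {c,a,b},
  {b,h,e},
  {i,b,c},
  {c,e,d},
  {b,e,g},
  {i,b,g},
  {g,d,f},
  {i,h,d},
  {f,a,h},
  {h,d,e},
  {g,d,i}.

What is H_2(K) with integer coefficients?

We work with the vertex ordering a < b < c < d < e < f < g < h < i. The simplices of K, each written with vertices in increasing order, are:

  0-simplices (9): a, b, c, d, e, f, g, h, i
  1-simplices (27): ab, ac, ae, af, ag, ah, bc, be, bg, bh, bi, cd, ce, cf, ci, de, df, dg, dh, di, eg, eh, fg, fh, fi, gi, hi
  2-simplices (18): abc, abh, ace, aeg, afg, afh, bci, beg, beh, bgi, cde, cdf, cfi, deh, dfg, dgi, dhi, fhi

Hence C_0 ≅ Z^9, C_1 ≅ Z^27, C_2 ≅ Z^18.

The boundary map ∂_1: C_1 → C_0 is given by ∂[p,q] = [q] − [p].
This gives a 9×27 integer matrix of rank 8; reducing to Smith normal form yields diagonal entries (1,1,1,1,1,1,1,1).

∂_2: C_2 → C_1 maps a triangle to the signed sum of its edges. For instance
  ∂abh = bh − ah + ab,
  ∂afg = fg − ag + af.
The resulting 27×18 matrix has rank 18, and its Smith normal form has invariant factors (1,1,1,1,1,1,1,1,1,1,1,1,1,1,1,1,1,2).

Now H_k = ker ∂_k / im ∂_{k+1}, so:

  H_2: rank ker ∂_2 − rank ∂_3 = (18 − 18) − 0 = 0, and there is no ∂_3, so H_2 = 0.

H_2 = 0.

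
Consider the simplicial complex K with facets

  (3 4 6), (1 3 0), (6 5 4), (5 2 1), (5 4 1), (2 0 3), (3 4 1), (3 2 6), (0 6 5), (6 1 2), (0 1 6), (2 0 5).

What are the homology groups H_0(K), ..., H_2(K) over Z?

Take the total order 0 < 1 < 2 < 3 < 4 < 5 < 6 on the vertex set. Then K (dimension 2) consists of the simplices:

  0-simplices (7): [0], [1], [2], [3], [4], [5], [6]
  1-simplices (18): [0,1], [0,2], [0,3], [0,5], [0,6], [1,2], [1,3], [1,4], [1,5], [1,6], [2,3], [2,5], [2,6], [3,4], [3,6], [4,5], [4,6], [5,6]
  2-simplices (12): [0,1,3], [0,1,6], [0,2,3], [0,2,5], [0,5,6], [1,2,5], [1,2,6], [1,3,4], [1,4,5], [2,3,6], [3,4,6], [4,5,6]

so the chain groups are C_0 ≅ Z^7, C_1 ≅ Z^18, C_2 ≅ Z^12.

Boundary ∂_1: C_1 → C_0 sends each edge [p,q] (with p < q) to q − p.
As a 7×18 matrix over Z this has rank 6, with invariant factors (1,1,1,1,1,1).

Boundary ∂_2: C_2 → C_1 sends each 2-simplex [p,q,r] to [q,r] − [p,r] + [p,q]. For instance
  ∂[2,3,6] = [3,6] − [2,6] + [2,3],
  ∂[1,2,5] = [2,5] − [1,5] + [1,2].
The 18×12 boundary matrix has rank 12 and Smith normal form diag(1,1,1,1,1,1,1,1,1,1,1,2).

From H_k ≅ ker(∂_k) / im(∂_{k+1}) we obtain:

  H_0: rank C_0 − rank ∂_1 = 7 − 6 = 1, and the invariant factors of ∂_1 are all 1, so H_0 = Z.
  H_1: rank ker ∂_1 − rank ∂_2 = (18 − 6) − 12 = 0, and ∂_2 has invariant factor 2 > 1, so H_1 = Z/2.
  H_2: rank ker ∂_2 − rank ∂_3 = (12 − 12) − 0 = 0, and there is no ∂_3, so H_2 = 0.

H_0 = Z,  H_1 = Z/2,  H_2 = 0.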